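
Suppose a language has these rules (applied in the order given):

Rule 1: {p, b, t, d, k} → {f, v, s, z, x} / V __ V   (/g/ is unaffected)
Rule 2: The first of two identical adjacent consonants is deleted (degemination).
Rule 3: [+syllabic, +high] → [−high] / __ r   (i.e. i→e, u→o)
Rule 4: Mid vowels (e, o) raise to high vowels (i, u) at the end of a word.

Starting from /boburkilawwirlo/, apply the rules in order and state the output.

Rule 1 (intervocalic spirantization): /b/ is a stop between vowels /o/ and /u/, so it spirantizes to the fricative [v]. /boburkilawwirlo/ → bovurkilawwirlo.
Rule 2 (degemination): /ww/ is a geminate; the first /w/ deletes. /bovurkilawwirlo/ → bovurkilawirlo.
Rule 3 (pre-rhotic lowering): /u/ is a high vowel immediately before /r/, so it lowers to [o]. /i/ is a high vowel immediately before /r/, so it lowers to [e]. /bovurkilawirlo/ → bovorkilawerlo.
Rule 4 (final vowel raising): /o/ is a mid vowel in word-final position, so it raises to [u]. /bovorkilawerlo/ → bovorkilawerlu.

bovorkilawerlu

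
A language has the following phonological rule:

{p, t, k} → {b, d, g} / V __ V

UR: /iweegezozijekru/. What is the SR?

iweegezozijekru

No segment of /iweegezozijekru/ meets the structural description of the rule, so the form surfaces unchanged.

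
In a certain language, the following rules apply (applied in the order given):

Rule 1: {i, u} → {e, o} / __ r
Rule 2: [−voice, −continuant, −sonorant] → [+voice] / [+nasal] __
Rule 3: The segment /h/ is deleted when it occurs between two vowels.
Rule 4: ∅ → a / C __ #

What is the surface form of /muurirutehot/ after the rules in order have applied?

Rule 1 (pre-rhotic lowering): /u/ is a high vowel immediately before /r/, so it lowers to [o]. /i/ is a high vowel immediately before /r/, so it lowers to [e]. /muurirutehot/ → muorerutehot.
Rule 2 (post-nasal voicing): no segment meets the environment; /muorerutehot/ is unchanged.
Rule 3 (intervocalic h-deletion): /h/ occurs between vowels /e/ and /o/, so it deletes. /muorerutehot/ → muoreruteot.
Rule 4 (final a-epenthesis): the form ends in the consonant /t/, so [a] is inserted word-finally. /muoreruteot/ → muoreruteota.

muoreruteota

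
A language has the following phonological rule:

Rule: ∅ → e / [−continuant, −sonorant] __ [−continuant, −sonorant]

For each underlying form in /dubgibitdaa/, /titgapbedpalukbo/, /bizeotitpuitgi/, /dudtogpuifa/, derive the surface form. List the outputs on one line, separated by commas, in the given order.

/dubgibitdaa/: /b/ and /g/ form a stop–stop cluster, so [e] is inserted between them. /t/ and /d/ form a stop–stop cluster, so [e] is inserted between them. → [dubegibitedaa].
/titgapbedpalukbo/: /t/ and /g/ form a stop–stop cluster, so [e] is inserted between them. /p/ and /b/ form a stop–stop cluster, so [e] is inserted between them. /d/ and /p/ form a stop–stop cluster, so [e] is inserted between them. /k/ and /b/ form a stop–stop cluster, so [e] is inserted between them. → [titegapebedepalukebo].
/bizeotitpuitgi/: /t/ and /p/ form a stop–stop cluster, so [e] is inserted between them. /t/ and /g/ form a stop–stop cluster, so [e] is inserted between them. → [bizeotitepuitegi].
/dudtogpuifa/: /d/ and /t/ form a stop–stop cluster, so [e] is inserted between them. /g/ and /p/ form a stop–stop cluster, so [e] is inserted between them. → [dudetogepuifa].

dubegibitedaa, titegapebedepalukebo, bizeotitepuitegi, dudetogepuifa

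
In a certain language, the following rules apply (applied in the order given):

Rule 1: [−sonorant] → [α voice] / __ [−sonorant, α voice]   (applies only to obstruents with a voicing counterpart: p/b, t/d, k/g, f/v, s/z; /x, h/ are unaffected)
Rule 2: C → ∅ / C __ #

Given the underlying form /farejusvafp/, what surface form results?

farejuzvaf

Rule 1 (regressive voicing assimilation): /s/ precedes the voiced obstruent /v/, so it voices to [z] by assimilation. /farejusvafp/ → farejuzvafp.
Rule 2 (final cluster simplification): /p/ is the second consonant of a word-final cluster /fp/, so it deletes. /farejuzvafp/ → farejuzvaf.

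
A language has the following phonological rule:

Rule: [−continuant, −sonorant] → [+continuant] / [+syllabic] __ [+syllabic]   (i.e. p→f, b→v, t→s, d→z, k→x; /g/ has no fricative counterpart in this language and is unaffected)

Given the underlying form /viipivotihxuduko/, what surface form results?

/p/ is a stop between vowels /i/ and /i/, so it spirantizes to the fricative [f].
/t/ is a stop between vowels /o/ and /i/, so it spirantizes to the fricative [s].
/d/ is a stop between vowels /u/ and /u/, so it spirantizes to the fricative [z].
/k/ is a stop between vowels /u/ and /o/, so it spirantizes to the fricative [x].
Surface form: [viifivosihxuzuxo].

viifivosihxuzuxo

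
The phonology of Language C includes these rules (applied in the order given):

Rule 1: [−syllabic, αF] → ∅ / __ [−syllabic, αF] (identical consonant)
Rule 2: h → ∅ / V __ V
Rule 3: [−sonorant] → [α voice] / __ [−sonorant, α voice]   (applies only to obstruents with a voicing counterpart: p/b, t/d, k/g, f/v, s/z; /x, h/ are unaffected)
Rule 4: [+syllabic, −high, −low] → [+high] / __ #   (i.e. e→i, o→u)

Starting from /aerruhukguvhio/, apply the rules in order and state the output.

aeruuggufhiu

Rule 1 (degemination): /rr/ is a geminate; the first /r/ deletes. /aerruhukguvhio/ → aeruhukguvhio.
Rule 2 (intervocalic h-deletion): /h/ occurs between vowels /u/ and /u/, so it deletes. /aeruhukguvhio/ → aeruukguvhio.
Rule 3 (regressive voicing assimilation): /k/ precedes the voiced obstruent /g/, so it voices to [g] by assimilation. /v/ precedes the voiceless obstruent /h/, so it devoices to [f] by assimilation. /aeruukguvhio/ → aeruuggufhio.
Rule 4 (final vowel raising): /o/ is a mid vowel in word-final position, so it raises to [u]. /aeruuggufhio/ → aeruuggufhiu.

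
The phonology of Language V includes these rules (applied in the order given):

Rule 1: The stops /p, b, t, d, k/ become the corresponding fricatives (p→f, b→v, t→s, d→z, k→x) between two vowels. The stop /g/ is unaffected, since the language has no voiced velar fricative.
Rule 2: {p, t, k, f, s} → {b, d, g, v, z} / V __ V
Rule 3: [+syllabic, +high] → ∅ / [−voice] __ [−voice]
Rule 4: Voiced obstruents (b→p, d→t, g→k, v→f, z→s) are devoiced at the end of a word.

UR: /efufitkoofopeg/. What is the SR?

Rule 1 (intervocalic spirantization): /p/ is a stop between vowels /o/ and /e/, so it spirantizes to the fricative [f]. /efufitkoofopeg/ → efufitkoofofeg.
Rule 2 (intervocalic voicing): /f/ is a voiceless obstruent between vowels /e/ and /u/, so it voices to [v]. /f/ is a voiceless obstruent between vowels /u/ and /i/, so it voices to [v]. /f/ is a voiceless obstruent between vowels /o/ and /o/, so it voices to [v]. /f/ is a voiceless obstruent between vowels /o/ and /e/, so it voices to [v]. /efufitkoofofeg/ → evuvitkoovoveg.
Rule 3 (high vowel syncope): no segment meets the environment; /evuvitkoovoveg/ is unchanged.
Rule 4 (final devoicing): /g/ is a voiced obstruent in word-final position, so it devoices to [k]. /evuvitkoovoveg/ → evuvitkoovovek.

evuvitkoovovek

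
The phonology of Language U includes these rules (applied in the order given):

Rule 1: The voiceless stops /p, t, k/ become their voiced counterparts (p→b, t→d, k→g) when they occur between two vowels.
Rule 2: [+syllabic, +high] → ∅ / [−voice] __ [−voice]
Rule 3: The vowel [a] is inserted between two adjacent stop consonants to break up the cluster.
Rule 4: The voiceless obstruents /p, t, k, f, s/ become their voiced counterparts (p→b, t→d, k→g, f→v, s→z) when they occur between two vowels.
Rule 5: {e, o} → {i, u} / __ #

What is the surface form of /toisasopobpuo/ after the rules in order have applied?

toizazobobabuu

Rule 1 (intervocalic voicing): /p/ is a voiceless stop between vowels /o/ and /o/, so it voices to [b]. /toisasopobpuo/ → toisasobobpuo.
Rule 2 (high vowel syncope): no segment meets the environment; /toisasobobpuo/ is unchanged.
Rule 3 (stop-cluster a-epenthesis): /b/ and /p/ form a stop–stop cluster, so [a] is inserted between them. /toisasobobpuo/ → toisasobobapuo.
Rule 4 (intervocalic voicing): /s/ is a voiceless obstruent between vowels /i/ and /a/, so it voices to [z]. /s/ is a voiceless obstruent between vowels /a/ and /o/, so it voices to [z]. /p/ is a voiceless obstruent between vowels /a/ and /u/, so it voices to [b]. /toisasobobapuo/ → toizazobobabuo.
Rule 5 (final vowel raising): /o/ is a mid vowel in word-final position, so it raises to [u]. /toizazobobabuo/ → toizazobobabuu.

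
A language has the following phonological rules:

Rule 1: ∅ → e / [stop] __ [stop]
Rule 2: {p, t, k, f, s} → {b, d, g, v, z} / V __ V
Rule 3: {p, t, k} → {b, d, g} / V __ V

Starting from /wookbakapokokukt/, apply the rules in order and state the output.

Rule 1 (stop-cluster e-epenthesis): /k/ and /b/ form a stop–stop cluster, so [e] is inserted between them. /k/ and /t/ form a stop–stop cluster, so [e] is inserted between them. /wookbakapokokukt/ → wookebakapokokuket.
Rule 2 (intervocalic voicing): /k/ is a voiceless obstruent between vowels /o/ and /e/, so it voices to [g]. /k/ is a voiceless obstruent between vowels /a/ and /a/, so it voices to [g]. /p/ is a voiceless obstruent between vowels /a/ and /o/, so it voices to [b]. /k/ is a voiceless obstruent between vowels /o/ and /o/, so it voices to [g]. /k/ is a voiceless obstruent between vowels /o/ and /u/, so it voices to [g]. /k/ is a voiceless obstruent between vowels /u/ and /e/, so it voices to [g]. /wookebakapokokuket/ → woogebagabogoguget.
Rule 3 (intervocalic voicing): no segment meets the environment; /woogebagabogoguget/ is unchanged.

woogebagabogoguget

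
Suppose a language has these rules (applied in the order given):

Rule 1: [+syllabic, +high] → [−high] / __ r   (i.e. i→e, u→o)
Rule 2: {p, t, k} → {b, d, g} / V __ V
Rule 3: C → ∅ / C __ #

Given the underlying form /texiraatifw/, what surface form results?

Rule 1 (pre-rhotic lowering): /i/ is a high vowel immediately before /r/, so it lowers to [e]. /texiraatifw/ → texeraatifw.
Rule 2 (intervocalic voicing): /t/ is a voiceless stop between vowels /a/ and /i/, so it voices to [d]. /texeraatifw/ → texeraadifw.
Rule 3 (final cluster simplification): /w/ is the second consonant of a word-final cluster /fw/, so it deletes. /texeraadifw/ → texeraadif.

texeraadif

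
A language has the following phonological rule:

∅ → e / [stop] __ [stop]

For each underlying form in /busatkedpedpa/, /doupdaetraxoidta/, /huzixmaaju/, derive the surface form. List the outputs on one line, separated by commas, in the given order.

busatekedepedepa, doupedaetraxoideta, huzixmaaju

/busatkedpedpa/: /t/ and /k/ form a stop–stop cluster, so [e] is inserted between them. /d/ and /p/ form a stop–stop cluster, so [e] is inserted between them. /d/ and /p/ form a stop–stop cluster, so [e] is inserted between them. → [busatekedepedepa].
/doupdaetraxoidta/: /p/ and /d/ form a stop–stop cluster, so [e] is inserted between them. /d/ and /t/ form a stop–stop cluster, so [e] is inserted between them. → [doupedaetraxoideta].
/huzixmaaju/: the rule's environment is not met; surfaces unchanged as [huzixmaaju].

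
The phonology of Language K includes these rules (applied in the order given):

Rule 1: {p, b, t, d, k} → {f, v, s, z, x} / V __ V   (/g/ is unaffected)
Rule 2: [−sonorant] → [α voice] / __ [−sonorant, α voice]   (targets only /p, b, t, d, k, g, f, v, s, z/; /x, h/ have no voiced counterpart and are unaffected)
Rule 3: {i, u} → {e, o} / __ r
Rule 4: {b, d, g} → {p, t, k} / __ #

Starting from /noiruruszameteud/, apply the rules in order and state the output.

noeroruzzameseut

Rule 1 (intervocalic spirantization): /t/ is a stop between vowels /e/ and /e/, so it spirantizes to the fricative [s]. /noiruruszameteud/ → noiruruszameseud.
Rule 2 (regressive voicing assimilation): /s/ precedes the voiced obstruent /z/, so it voices to [z] by assimilation. /noiruruszameseud/ → noiruruzzameseud.
Rule 3 (pre-rhotic lowering): /i/ is a high vowel immediately before /r/, so it lowers to [e]. /u/ is a high vowel immediately before /r/, so it lowers to [o]. /noiruruzzameseud/ → noeroruzzameseud.
Rule 4 (final devoicing): /d/ is a voiced stop in word-final position, so it devoices to [t]. /noeroruzzameseud/ → noeroruzzameseut.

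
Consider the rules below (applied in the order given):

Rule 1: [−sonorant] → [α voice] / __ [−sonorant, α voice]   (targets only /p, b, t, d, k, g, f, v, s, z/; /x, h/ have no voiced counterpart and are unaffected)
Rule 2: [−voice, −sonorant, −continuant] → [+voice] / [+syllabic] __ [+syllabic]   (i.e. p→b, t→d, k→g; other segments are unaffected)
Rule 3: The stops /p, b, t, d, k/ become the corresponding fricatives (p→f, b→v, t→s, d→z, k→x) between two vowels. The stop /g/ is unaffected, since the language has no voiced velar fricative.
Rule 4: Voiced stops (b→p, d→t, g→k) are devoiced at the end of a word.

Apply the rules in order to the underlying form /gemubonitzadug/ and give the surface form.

Rule 1 (regressive voicing assimilation): /t/ precedes the voiced obstruent /z/, so it voices to [d] by assimilation. /gemubonitzadug/ → gemubonidzadug.
Rule 2 (intervocalic voicing): no segment meets the environment; /gemubonidzadug/ is unchanged.
Rule 3 (intervocalic spirantization): /b/ is a stop between vowels /u/ and /o/, so it spirantizes to the fricative [v]. /d/ is a stop between vowels /a/ and /u/, so it spirantizes to the fricative [z]. /gemubonidzadug/ → gemuvonidzazug.
Rule 4 (final devoicing): /g/ is a voiced stop in word-final position, so it devoices to [k]. /gemuvonidzazug/ → gemuvonidzazuk.

gemuvonidzazuk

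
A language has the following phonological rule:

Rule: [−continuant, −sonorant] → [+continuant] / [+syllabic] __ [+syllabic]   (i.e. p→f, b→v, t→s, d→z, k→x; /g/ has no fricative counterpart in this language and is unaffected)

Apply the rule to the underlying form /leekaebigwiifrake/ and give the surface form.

leexaevigwiifraxe

/k/ is a stop between vowels /e/ and /a/, so it spirantizes to the fricative [x].
/b/ is a stop between vowels /e/ and /i/, so it spirantizes to the fricative [v].
/k/ is a stop between vowels /a/ and /e/, so it spirantizes to the fricative [x].
Surface form: [leexaevigwiifraxe].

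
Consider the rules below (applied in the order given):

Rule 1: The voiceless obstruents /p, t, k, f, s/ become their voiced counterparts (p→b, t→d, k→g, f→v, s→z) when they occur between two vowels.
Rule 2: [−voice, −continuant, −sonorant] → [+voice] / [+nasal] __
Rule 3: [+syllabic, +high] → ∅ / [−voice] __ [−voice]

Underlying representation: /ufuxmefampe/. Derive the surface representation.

Rule 1 (intervocalic voicing): /f/ is a voiceless obstruent between vowels /u/ and /u/, so it voices to [v]. /f/ is a voiceless obstruent between vowels /e/ and /a/, so it voices to [v]. /ufuxmefampe/ → uvuxmevampe.
Rule 2 (post-nasal voicing): /p/ is a voiceless stop immediately after the nasal /m/, so it voices to [b]. /uvuxmevampe/ → uvuxmevambe.
Rule 3 (high vowel syncope): no segment meets the environment; /uvuxmevambe/ is unchanged.

uvuxmevambe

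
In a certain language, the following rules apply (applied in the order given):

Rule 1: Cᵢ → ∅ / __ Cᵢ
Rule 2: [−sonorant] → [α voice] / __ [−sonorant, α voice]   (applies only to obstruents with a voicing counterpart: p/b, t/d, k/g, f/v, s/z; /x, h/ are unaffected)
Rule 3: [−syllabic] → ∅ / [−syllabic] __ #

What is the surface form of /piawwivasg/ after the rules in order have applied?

Rule 1 (degemination): /ww/ is a geminate; the first /w/ deletes. /piawwivasg/ → piawivasg.
Rule 2 (regressive voicing assimilation): /s/ precedes the voiced obstruent /g/, so it voices to [z] by assimilation. /piawivasg/ → piawivazg.
Rule 3 (final cluster simplification): /g/ is the second consonant of a word-final cluster /zg/, so it deletes. /piawivazg/ → piawivaz.

piawivaz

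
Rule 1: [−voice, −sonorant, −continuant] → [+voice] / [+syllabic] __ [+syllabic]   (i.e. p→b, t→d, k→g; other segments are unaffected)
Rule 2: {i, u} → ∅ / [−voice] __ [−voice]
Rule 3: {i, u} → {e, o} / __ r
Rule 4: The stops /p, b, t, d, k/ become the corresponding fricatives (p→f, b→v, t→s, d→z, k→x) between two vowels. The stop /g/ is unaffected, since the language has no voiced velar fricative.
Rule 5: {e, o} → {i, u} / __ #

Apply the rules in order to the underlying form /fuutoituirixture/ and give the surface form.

fuuzoizuerixtori

Rule 1 (intervocalic voicing): /t/ is a voiceless stop between vowels /u/ and /o/, so it voices to [d]. /t/ is a voiceless stop between vowels /i/ and /u/, so it voices to [d]. /fuutoituirixture/ → fuudoiduirixture.
Rule 2 (high vowel syncope): no segment meets the environment; /fuudoiduirixture/ is unchanged.
Rule 3 (pre-rhotic lowering): /i/ is a high vowel immediately before /r/, so it lowers to [e]. /u/ is a high vowel immediately before /r/, so it lowers to [o]. /fuudoiduirixture/ → fuudoiduerixtore.
Rule 4 (intervocalic spirantization): /d/ is a stop between vowels /u/ and /o/, so it spirantizes to the fricative [z]. /d/ is a stop between vowels /i/ and /u/, so it spirantizes to the fricative [z]. /fuudoiduerixtore/ → fuuzoizuerixtore.
Rule 5 (final vowel raising): /e/ is a mid vowel in word-final position, so it raises to [i]. /fuuzoizuerixtore/ → fuuzoizuerixtori.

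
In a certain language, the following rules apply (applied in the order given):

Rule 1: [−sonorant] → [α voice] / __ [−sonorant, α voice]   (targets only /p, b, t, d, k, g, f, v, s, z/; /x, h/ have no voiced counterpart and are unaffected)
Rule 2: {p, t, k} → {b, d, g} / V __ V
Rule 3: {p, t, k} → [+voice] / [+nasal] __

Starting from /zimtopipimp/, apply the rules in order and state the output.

Rule 1 (regressive voicing assimilation): no segment meets the environment; /zimtopipimp/ is unchanged.
Rule 2 (intervocalic voicing): /p/ is a voiceless stop between vowels /o/ and /i/, so it voices to [b]. /p/ is a voiceless stop between vowels /i/ and /i/, so it voices to [b]. /zimtopipimp/ → zimtobibimp.
Rule 3 (post-nasal voicing): /t/ is a voiceless stop immediately after the nasal /m/, so it voices to [d]. /p/ is a voiceless stop immediately after the nasal /m/, so it voices to [b]. /zimtobibimp/ → zimdobibimb.

zimdobibimb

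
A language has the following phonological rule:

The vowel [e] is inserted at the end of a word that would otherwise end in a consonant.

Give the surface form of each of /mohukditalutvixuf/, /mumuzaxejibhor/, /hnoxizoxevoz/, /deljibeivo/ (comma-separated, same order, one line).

/mohukditalutvixuf/: the form ends in the consonant /f/, so [e] is inserted word-finally. → [mohukditalutvixufe].
/mumuzaxejibhor/: the form ends in the consonant /r/, so [e] is inserted word-finally. → [mumuzaxejibhore].
/hnoxizoxevoz/: the form ends in the consonant /z/, so [e] is inserted word-finally. → [hnoxizoxevoze].
/deljibeivo/: the rule's environment is not met; surfaces unchanged as [deljibeivo].

mohukditalutvixufe, mumuzaxejibhore, hnoxizoxevoze, deljibeivo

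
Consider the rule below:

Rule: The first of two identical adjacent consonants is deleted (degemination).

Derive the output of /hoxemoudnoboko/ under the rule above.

No segment of /hoxemoudnoboko/ meets the structural description of the rule, so the form surfaces unchanged.

hoxemoudnoboko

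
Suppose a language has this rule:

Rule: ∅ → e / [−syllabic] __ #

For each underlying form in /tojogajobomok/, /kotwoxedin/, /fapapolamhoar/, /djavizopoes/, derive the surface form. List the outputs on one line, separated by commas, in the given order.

/tojogajobomok/: the form ends in the consonant /k/, so [e] is inserted word-finally. → [tojogajobomoke].
/kotwoxedin/: the form ends in the consonant /n/, so [e] is inserted word-finally. → [kotwoxedine].
/fapapolamhoar/: the form ends in the consonant /r/, so [e] is inserted word-finally. → [fapapolamhoare].
/djavizopoes/: the form ends in the consonant /s/, so [e] is inserted word-finally. → [djavizopoese].

tojogajobomoke, kotwoxedine, fapapolamhoare, djavizopoese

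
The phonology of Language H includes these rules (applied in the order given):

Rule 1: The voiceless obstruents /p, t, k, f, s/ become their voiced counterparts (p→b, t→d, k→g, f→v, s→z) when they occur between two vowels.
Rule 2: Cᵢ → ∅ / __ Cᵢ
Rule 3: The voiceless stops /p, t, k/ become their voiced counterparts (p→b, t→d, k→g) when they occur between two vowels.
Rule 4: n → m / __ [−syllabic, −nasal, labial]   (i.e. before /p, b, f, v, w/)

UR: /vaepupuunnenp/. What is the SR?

Rule 1 (intervocalic voicing): /p/ is a voiceless obstruent between vowels /e/ and /u/, so it voices to [b]. /p/ is a voiceless obstruent between vowels /u/ and /u/, so it voices to [b]. /vaepupuunnenp/ → vaebubuunnenp.
Rule 2 (degemination): /nn/ is a geminate; the first /n/ deletes. /vaebubuunnenp/ → vaebubuunenp.
Rule 3 (intervocalic voicing): no segment meets the environment; /vaebubuunenp/ is unchanged.
Rule 4 (nasal place assimilation): /n/ precedes the labial consonant /p/, so it assimilates in place to [m]. /vaebubuunenp/ → vaebubuunemp.

vaebubuunemp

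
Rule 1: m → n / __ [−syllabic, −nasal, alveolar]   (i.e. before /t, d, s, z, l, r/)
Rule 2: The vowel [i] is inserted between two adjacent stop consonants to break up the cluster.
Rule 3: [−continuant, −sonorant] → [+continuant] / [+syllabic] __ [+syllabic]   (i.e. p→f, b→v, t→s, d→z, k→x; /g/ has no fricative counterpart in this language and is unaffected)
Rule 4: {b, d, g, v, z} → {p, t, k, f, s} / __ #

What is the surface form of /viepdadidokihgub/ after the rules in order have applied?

Rule 1 (nasal place assimilation): no segment meets the environment; /viepdadidokihgub/ is unchanged.
Rule 2 (stop-cluster i-epenthesis): /p/ and /d/ form a stop–stop cluster, so [i] is inserted between them. /viepdadidokihgub/ → viepidadidokihgub.
Rule 3 (intervocalic spirantization): /p/ is a stop between vowels /e/ and /i/, so it spirantizes to the fricative [f]. /d/ is a stop between vowels /i/ and /a/, so it spirantizes to the fricative [z]. /d/ is a stop between vowels /a/ and /i/, so it spirantizes to the fricative [z]. /d/ is a stop between vowels /i/ and /o/, so it spirantizes to the fricative [z]. /k/ is a stop between vowels /o/ and /i/, so it spirantizes to the fricative [x]. /viepidadidokihgub/ → viefizazizoxihgub.
Rule 4 (final devoicing): /b/ is a voiced obstruent in word-final position, so it devoices to [p]. /viefizazizoxihgub/ → viefizazizoxihgup.

viefizazizoxihgup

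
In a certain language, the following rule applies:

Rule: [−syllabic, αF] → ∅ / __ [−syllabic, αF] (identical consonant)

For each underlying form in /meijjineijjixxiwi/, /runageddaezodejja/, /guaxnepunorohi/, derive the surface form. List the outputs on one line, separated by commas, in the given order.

meijineijixiwi, runagedaezodeja, guaxnepunorohi

/meijjineijjixxiwi/: /jj/ is a geminate; the first /j/ deletes. /jj/ is a geminate; the first /j/ deletes. /xx/ is a geminate; the first /x/ deletes. → [meijineijixiwi].
/runageddaezodejja/: /dd/ is a geminate; the first /d/ deletes. /jj/ is a geminate; the first /j/ deletes. → [runagedaezodeja].
/guaxnepunorohi/: the rule's environment is not met; surfaces unchanged as [guaxnepunorohi].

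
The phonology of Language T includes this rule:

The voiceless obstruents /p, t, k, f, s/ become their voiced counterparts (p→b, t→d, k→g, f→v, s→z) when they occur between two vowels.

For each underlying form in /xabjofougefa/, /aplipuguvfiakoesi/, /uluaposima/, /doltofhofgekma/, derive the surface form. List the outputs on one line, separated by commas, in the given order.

/xabjofougefa/: /f/ is a voiceless obstruent between vowels /o/ and /o/, so it voices to [v]. /f/ is a voiceless obstruent between vowels /e/ and /a/, so it voices to [v]. → [xabjovougeva].
/aplipuguvfiakoesi/: /p/ is a voiceless obstruent between vowels /i/ and /u/, so it voices to [b]. /k/ is a voiceless obstruent between vowels /a/ and /o/, so it voices to [g]. /s/ is a voiceless obstruent between vowels /e/ and /i/, so it voices to [z]. → [aplibuguvfiagoezi].
/uluaposima/: /p/ is a voiceless obstruent between vowels /a/ and /o/, so it voices to [b]. /s/ is a voiceless obstruent between vowels /o/ and /i/, so it voices to [z]. → [uluabozima].
/doltofhofgekma/: the rule's environment is not met; surfaces unchanged as [doltofhofgekma].

xabjovougeva, aplibuguvfiagoezi, uluabozima, doltofhofgekma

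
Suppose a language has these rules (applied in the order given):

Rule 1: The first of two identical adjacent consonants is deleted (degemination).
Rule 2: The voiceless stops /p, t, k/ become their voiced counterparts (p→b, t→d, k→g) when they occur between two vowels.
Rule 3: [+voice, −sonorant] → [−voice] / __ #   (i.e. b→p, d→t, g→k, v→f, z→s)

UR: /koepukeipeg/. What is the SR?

koebugeibek

Rule 1 (degemination): no segment meets the environment; /koepukeipeg/ is unchanged.
Rule 2 (intervocalic voicing): /p/ is a voiceless stop between vowels /e/ and /u/, so it voices to [b]. /k/ is a voiceless stop between vowels /u/ and /e/, so it voices to [g]. /p/ is a voiceless stop between vowels /i/ and /e/, so it voices to [b]. /koepukeipeg/ → koebugeibeg.
Rule 3 (final devoicing): /g/ is a voiced obstruent in word-final position, so it devoices to [k]. /koebugeibeg/ → koebugeibek.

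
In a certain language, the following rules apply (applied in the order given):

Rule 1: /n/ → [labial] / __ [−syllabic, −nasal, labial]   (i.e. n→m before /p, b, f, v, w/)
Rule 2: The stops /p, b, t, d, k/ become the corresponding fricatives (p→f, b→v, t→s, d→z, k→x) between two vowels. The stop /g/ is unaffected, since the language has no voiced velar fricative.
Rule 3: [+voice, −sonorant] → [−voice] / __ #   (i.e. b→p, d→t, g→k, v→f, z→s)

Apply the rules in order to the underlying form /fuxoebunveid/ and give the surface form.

Rule 1 (nasal place assimilation): /n/ precedes the labial consonant /v/, so it assimilates in place to [m]. /fuxoebunveid/ → fuxoebumveid.
Rule 2 (intervocalic spirantization): /b/ is a stop between vowels /e/ and /u/, so it spirantizes to the fricative [v]. /fuxoebumveid/ → fuxoevumveid.
Rule 3 (final devoicing): /d/ is a voiced obstruent in word-final position, so it devoices to [t]. /fuxoevumveid/ → fuxoevumveit.

fuxoevumveit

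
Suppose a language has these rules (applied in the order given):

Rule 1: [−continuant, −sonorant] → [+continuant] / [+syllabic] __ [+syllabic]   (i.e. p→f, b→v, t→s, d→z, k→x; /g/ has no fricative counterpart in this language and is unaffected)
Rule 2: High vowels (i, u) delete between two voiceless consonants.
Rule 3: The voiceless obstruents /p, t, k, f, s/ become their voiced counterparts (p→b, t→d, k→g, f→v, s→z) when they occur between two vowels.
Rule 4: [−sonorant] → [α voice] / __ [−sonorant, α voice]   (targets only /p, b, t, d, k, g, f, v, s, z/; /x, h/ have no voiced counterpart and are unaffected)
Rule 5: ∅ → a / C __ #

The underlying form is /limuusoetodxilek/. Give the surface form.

limuuzoezotxileka

Rule 1 (intervocalic spirantization): /t/ is a stop between vowels /e/ and /o/, so it spirantizes to the fricative [s]. /limuusoetodxilek/ → limuusoesodxilek.
Rule 2 (high vowel syncope): no segment meets the environment; /limuusoesodxilek/ is unchanged.
Rule 3 (intervocalic voicing): /s/ is a voiceless obstruent between vowels /u/ and /o/, so it voices to [z]. /s/ is a voiceless obstruent between vowels /e/ and /o/, so it voices to [z]. /limuusoesodxilek/ → limuuzoezodxilek.
Rule 4 (regressive voicing assimilation): /d/ precedes the voiceless obstruent /x/, so it devoices to [t] by assimilation. /limuuzoezodxilek/ → limuuzoezotxilek.
Rule 5 (final a-epenthesis): the form ends in the consonant /k/, so [a] is inserted word-finally. /limuuzoezotxilek/ → limuuzoezotxileka.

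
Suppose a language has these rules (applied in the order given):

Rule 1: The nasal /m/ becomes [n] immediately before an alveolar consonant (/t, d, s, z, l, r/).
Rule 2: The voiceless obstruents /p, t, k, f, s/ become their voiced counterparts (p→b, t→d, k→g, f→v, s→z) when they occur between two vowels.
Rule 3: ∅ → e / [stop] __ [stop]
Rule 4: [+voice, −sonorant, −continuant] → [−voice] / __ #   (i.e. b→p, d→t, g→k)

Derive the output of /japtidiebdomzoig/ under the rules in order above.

Rule 1 (nasal place assimilation): /m/ precedes the alveolar consonant /z/, so it assimilates in place to [n]. /japtidiebdomzoig/ → japtidiebdonzoig.
Rule 2 (intervocalic voicing): no segment meets the environment; /japtidiebdonzoig/ is unchanged.
Rule 3 (stop-cluster e-epenthesis): /p/ and /t/ form a stop–stop cluster, so [e] is inserted between them. /b/ and /d/ form a stop–stop cluster, so [e] is inserted between them. /japtidiebdonzoig/ → japetidiebedonzoig.
Rule 4 (final devoicing): /g/ is a voiced stop in word-final position, so it devoices to [k]. /japetidiebedonzoig/ → japetidiebedonzoik.

japetidiebedonzoik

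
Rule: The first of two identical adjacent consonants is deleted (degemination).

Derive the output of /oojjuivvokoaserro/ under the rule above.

/jj/ is a geminate; the first /j/ deletes.
/vv/ is a geminate; the first /v/ deletes.
/rr/ is a geminate; the first /r/ deletes.
Surface form: [oojuivokoasero].

oojuivokoasero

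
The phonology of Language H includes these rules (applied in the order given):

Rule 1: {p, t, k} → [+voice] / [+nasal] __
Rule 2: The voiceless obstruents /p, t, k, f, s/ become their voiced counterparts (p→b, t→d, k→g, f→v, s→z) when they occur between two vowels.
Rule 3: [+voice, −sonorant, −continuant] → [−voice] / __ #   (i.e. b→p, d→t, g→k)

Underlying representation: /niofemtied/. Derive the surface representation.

niovemdiet

Rule 1 (post-nasal voicing): /t/ is a voiceless stop immediately after the nasal /m/, so it voices to [d]. /niofemtied/ → niofemdied.
Rule 2 (intervocalic voicing): /f/ is a voiceless obstruent between vowels /o/ and /e/, so it voices to [v]. /niofemdied/ → niovemdied.
Rule 3 (final devoicing): /d/ is a voiced stop in word-final position, so it devoices to [t]. /niovemdied/ → niovemdiet.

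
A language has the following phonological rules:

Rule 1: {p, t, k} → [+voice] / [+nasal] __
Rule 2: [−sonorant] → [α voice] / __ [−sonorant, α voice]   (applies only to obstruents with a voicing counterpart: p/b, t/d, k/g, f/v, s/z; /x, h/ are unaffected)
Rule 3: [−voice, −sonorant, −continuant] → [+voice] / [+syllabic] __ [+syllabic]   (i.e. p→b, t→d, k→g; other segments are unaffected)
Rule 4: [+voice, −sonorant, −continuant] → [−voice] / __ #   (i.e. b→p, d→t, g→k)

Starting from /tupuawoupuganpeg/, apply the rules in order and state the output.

tubuawoubuganbek

Rule 1 (post-nasal voicing): /p/ is a voiceless stop immediately after the nasal /n/, so it voices to [b]. /tupuawoupuganpeg/ → tupuawoupuganbeg.
Rule 2 (regressive voicing assimilation): no segment meets the environment; /tupuawoupuganbeg/ is unchanged.
Rule 3 (intervocalic voicing): /p/ is a voiceless stop between vowels /u/ and /u/, so it voices to [b]. /p/ is a voiceless stop between vowels /u/ and /u/, so it voices to [b]. /tupuawoupuganbeg/ → tubuawoubuganbeg.
Rule 4 (final devoicing): /g/ is a voiced stop in word-final position, so it devoices to [k]. /tubuawoubuganbeg/ → tubuawoubuganbek.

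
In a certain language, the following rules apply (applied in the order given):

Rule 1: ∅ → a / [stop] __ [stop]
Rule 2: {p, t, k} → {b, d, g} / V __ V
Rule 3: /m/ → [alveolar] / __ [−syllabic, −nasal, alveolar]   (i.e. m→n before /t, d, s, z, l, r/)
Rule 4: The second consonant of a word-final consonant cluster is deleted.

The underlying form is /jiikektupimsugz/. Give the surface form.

Rule 1 (stop-cluster a-epenthesis): /k/ and /t/ form a stop–stop cluster, so [a] is inserted between them. /jiikektupimsugz/ → jiikekatupimsugz.
Rule 2 (intervocalic voicing): /k/ is a voiceless stop between vowels /i/ and /e/, so it voices to [g]. /k/ is a voiceless stop between vowels /e/ and /a/, so it voices to [g]. /t/ is a voiceless stop between vowels /a/ and /u/, so it voices to [d]. /p/ is a voiceless stop between vowels /u/ and /i/, so it voices to [b]. /jiikekatupimsugz/ → jiigegadubimsugz.
Rule 3 (nasal place assimilation): /m/ precedes the alveolar consonant /s/, so it assimilates in place to [n]. /jiigegadubimsugz/ → jiigegadubinsugz.
Rule 4 (final cluster simplification): /z/ is the second consonant of a word-final cluster /gz/, so it deletes. /jiigegadubinsugz/ → jiigegadubinsug.

jiigegadubinsug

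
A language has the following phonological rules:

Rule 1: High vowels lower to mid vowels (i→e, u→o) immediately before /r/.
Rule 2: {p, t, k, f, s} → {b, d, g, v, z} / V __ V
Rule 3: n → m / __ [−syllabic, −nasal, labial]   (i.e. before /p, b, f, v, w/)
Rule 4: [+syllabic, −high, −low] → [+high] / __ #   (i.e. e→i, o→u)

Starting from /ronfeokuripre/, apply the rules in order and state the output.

Rule 1 (pre-rhotic lowering): /u/ is a high vowel immediately before /r/, so it lowers to [o]. /ronfeokuripre/ → ronfeokoripre.
Rule 2 (intervocalic voicing): /k/ is a voiceless obstruent between vowels /o/ and /o/, so it voices to [g]. /ronfeokoripre/ → ronfeogoripre.
Rule 3 (nasal place assimilation): /n/ precedes the labial consonant /f/, so it assimilates in place to [m]. /ronfeogoripre/ → romfeogoripre.
Rule 4 (final vowel raising): /e/ is a mid vowel in word-final position, so it raises to [i]. /romfeogoripre/ → romfeogoripri.

romfeogoripri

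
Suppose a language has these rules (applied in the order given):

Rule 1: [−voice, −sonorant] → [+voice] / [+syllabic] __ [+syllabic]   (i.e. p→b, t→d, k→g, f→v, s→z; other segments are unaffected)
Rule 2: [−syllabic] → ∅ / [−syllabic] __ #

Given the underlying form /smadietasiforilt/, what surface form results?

smadiedazivoril

Rule 1 (intervocalic voicing): /t/ is a voiceless obstruent between vowels /e/ and /a/, so it voices to [d]. /s/ is a voiceless obstruent between vowels /a/ and /i/, so it voices to [z]. /f/ is a voiceless obstruent between vowels /i/ and /o/, so it voices to [v]. /smadietasiforilt/ → smadiedazivorilt.
Rule 2 (final cluster simplification): /t/ is the second consonant of a word-final cluster /lt/, so it deletes. /smadiedazivorilt/ → smadiedazivoril.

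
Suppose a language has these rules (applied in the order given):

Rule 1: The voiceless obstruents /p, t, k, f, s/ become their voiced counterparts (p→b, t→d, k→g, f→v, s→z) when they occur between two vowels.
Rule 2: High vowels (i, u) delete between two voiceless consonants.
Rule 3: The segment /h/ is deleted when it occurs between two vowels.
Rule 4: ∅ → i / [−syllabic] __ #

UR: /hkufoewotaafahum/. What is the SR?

hkuvoewodaavaumi

Rule 1 (intervocalic voicing): /f/ is a voiceless obstruent between vowels /u/ and /o/, so it voices to [v]. /t/ is a voiceless obstruent between vowels /o/ and /a/, so it voices to [d]. /f/ is a voiceless obstruent between vowels /a/ and /a/, so it voices to [v]. /hkufoewotaafahum/ → hkuvoewodaavahum.
Rule 2 (high vowel syncope): no segment meets the environment; /hkuvoewodaavahum/ is unchanged.
Rule 3 (intervocalic h-deletion): /h/ occurs between vowels /a/ and /u/, so it deletes. /hkuvoewodaavahum/ → hkuvoewodaavaum.
Rule 4 (final i-epenthesis): the form ends in the consonant /m/, so [i] is inserted word-finally. /hkuvoewodaavaum/ → hkuvoewodaavaumi.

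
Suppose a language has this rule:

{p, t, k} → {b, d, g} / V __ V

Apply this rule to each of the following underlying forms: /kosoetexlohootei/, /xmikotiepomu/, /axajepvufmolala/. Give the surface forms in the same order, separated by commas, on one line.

kosoedexlohoodei, xmigodiebomu, axajepvufmolala

/kosoetexlohootei/: /t/ is a voiceless stop between vowels /e/ and /e/, so it voices to [d]. /t/ is a voiceless stop between vowels /o/ and /e/, so it voices to [d]. → [kosoedexlohoodei].
/xmikotiepomu/: /k/ is a voiceless stop between vowels /i/ and /o/, so it voices to [g]. /t/ is a voiceless stop between vowels /o/ and /i/, so it voices to [d]. /p/ is a voiceless stop between vowels /e/ and /o/, so it voices to [b]. → [xmigodiebomu].
/axajepvufmolala/: the rule's environment is not met; surfaces unchanged as [axajepvufmolala].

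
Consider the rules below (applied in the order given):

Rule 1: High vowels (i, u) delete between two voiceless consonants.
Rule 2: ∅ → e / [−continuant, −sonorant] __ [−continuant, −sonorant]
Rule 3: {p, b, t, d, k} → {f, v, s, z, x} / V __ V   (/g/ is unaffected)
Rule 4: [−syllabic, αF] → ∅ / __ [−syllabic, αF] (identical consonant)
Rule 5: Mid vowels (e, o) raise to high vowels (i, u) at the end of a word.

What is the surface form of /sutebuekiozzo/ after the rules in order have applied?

stevuexiozu

Rule 1 (high vowel syncope): /u/ is a high vowel flanked by voiceless consonants /s/ and /t/, so it deletes. /sutebuekiozzo/ → stebuekiozzo.
Rule 2 (stop-cluster e-epenthesis): no segment meets the environment; /stebuekiozzo/ is unchanged.
Rule 3 (intervocalic spirantization): /b/ is a stop between vowels /e/ and /u/, so it spirantizes to the fricative [v]. /k/ is a stop between vowels /e/ and /i/, so it spirantizes to the fricative [x]. /stebuekiozzo/ → stevuexiozzo.
Rule 4 (degemination): /zz/ is a geminate; the first /z/ deletes. /stevuexiozzo/ → stevuexiozo.
Rule 5 (final vowel raising): /o/ is a mid vowel in word-final position, so it raises to [u]. /stevuexiozo/ → stevuexiozu.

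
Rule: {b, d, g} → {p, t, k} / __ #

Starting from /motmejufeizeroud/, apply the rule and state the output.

motmejufeizerout

/d/ is a voiced stop in word-final position, so it devoices to [t].
Surface form: [motmejufeizerout].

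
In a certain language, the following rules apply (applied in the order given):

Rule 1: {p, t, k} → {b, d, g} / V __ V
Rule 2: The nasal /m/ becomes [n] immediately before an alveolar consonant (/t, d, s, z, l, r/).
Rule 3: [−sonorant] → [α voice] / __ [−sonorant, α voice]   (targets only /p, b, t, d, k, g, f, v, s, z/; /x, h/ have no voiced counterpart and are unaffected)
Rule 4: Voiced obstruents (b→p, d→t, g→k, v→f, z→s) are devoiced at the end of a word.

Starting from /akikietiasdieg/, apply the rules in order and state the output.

agigiediazdiek

Rule 1 (intervocalic voicing): /k/ is a voiceless stop between vowels /a/ and /i/, so it voices to [g]. /k/ is a voiceless stop between vowels /i/ and /i/, so it voices to [g]. /t/ is a voiceless stop between vowels /e/ and /i/, so it voices to [d]. /akikietiasdieg/ → agigiediasdieg.
Rule 2 (nasal place assimilation): no segment meets the environment; /agigiediasdieg/ is unchanged.
Rule 3 (regressive voicing assimilation): /s/ precedes the voiced obstruent /d/, so it voices to [z] by assimilation. /agigiediasdieg/ → agigiediazdieg.
Rule 4 (final devoicing): /g/ is a voiced obstruent in word-final position, so it devoices to [k]. /agigiediazdieg/ → agigiediazdiek.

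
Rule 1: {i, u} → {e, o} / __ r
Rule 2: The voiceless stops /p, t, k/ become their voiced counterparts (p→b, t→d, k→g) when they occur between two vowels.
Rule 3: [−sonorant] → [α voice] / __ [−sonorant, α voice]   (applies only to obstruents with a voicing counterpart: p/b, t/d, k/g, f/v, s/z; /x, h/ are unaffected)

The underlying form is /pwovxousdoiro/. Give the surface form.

pwofxouzdoero

Rule 1 (pre-rhotic lowering): /i/ is a high vowel immediately before /r/, so it lowers to [e]. /pwovxousdoiro/ → pwovxousdoero.
Rule 2 (intervocalic voicing): no segment meets the environment; /pwovxousdoero/ is unchanged.
Rule 3 (regressive voicing assimilation): /v/ precedes the voiceless obstruent /x/, so it devoices to [f] by assimilation. /s/ precedes the voiced obstruent /d/, so it voices to [z] by assimilation. /pwovxousdoero/ → pwofxouzdoero.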